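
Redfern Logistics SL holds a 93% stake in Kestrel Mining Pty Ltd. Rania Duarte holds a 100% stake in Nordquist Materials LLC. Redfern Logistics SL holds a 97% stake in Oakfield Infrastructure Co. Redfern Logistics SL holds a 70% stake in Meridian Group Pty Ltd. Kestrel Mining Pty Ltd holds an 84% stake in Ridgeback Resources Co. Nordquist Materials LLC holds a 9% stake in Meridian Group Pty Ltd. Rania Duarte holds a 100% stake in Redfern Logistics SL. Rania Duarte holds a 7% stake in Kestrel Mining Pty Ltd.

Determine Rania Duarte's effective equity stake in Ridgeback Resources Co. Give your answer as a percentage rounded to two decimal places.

84.00%

Rania reaches Ridgeback along 2 paths.
Via Kestrel: 7% × 84% = 5.88%.
Via Redfern → Kestrel: 100% × 93% × 84% = 78.12%.
Total: 5.88% + 78.12% = 84%.
Rounded: 84.00%.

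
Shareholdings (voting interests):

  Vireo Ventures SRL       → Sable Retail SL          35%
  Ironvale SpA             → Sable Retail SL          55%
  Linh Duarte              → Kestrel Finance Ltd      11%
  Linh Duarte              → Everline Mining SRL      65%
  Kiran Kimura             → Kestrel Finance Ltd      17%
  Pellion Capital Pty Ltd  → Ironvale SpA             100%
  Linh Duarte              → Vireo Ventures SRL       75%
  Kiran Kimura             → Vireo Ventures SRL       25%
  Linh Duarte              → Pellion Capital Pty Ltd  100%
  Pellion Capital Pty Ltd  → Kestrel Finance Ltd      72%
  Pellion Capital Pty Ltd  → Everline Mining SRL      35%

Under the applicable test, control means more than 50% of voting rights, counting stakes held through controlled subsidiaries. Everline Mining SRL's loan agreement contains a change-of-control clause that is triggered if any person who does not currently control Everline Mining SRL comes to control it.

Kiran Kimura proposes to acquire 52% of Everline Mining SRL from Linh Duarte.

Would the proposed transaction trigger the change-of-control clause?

Yes

The purchase adds only to Kiran's holdings (Linh's stake shrinks), so Kiran is the only person who could newly come to control Everline.
Kiran's largest direct stake is 25% in Vireo, which does not meet the threshold, so Kiran controls no company.
Neither Kiran nor any entity Kiran controls holds any voting interest in Everline.
So before the transaction, Kiran does not control Everline.
After the purchase, Kiran holds 52% of Everline directly, and Linh's stake falls to 13%.
Kiran holds 52% of Everline, so Kiran controls Everline.
Kiran did not control Everline before and does after, so the clause is triggered.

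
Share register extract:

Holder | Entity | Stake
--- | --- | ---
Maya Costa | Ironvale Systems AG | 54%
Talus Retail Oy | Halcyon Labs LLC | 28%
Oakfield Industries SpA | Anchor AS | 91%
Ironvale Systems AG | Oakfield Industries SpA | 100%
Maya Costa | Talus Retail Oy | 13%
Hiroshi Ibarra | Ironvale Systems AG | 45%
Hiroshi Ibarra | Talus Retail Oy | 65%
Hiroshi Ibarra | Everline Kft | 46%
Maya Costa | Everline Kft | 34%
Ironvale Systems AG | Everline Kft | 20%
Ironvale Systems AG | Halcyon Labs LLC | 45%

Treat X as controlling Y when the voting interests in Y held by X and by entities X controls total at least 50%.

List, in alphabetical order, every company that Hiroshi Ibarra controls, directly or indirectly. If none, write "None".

Talus Retail Oy

Hiroshi holds 65% of Talus, so Hiroshi controls Talus.
No other company's threshold is met.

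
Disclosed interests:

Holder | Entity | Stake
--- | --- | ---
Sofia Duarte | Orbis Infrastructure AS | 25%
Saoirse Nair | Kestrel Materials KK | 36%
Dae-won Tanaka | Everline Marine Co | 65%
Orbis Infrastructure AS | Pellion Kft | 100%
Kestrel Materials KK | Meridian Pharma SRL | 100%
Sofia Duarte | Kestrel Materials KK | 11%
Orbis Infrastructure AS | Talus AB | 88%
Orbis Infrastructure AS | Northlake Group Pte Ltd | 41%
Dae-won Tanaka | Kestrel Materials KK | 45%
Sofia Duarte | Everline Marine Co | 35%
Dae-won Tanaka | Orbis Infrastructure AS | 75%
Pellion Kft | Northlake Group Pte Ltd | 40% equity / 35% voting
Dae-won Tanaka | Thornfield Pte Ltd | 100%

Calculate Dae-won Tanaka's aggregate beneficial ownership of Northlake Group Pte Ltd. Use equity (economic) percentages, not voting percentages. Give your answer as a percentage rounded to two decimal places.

60.75%

Dae-won reaches Northlake along 2 paths.
Via Orbis → Pellion: 75% × 100% × 40% = 30%.
Via Orbis: 75% × 41% = 30.75%.
Total: 30% + 30.75% = 60.75%.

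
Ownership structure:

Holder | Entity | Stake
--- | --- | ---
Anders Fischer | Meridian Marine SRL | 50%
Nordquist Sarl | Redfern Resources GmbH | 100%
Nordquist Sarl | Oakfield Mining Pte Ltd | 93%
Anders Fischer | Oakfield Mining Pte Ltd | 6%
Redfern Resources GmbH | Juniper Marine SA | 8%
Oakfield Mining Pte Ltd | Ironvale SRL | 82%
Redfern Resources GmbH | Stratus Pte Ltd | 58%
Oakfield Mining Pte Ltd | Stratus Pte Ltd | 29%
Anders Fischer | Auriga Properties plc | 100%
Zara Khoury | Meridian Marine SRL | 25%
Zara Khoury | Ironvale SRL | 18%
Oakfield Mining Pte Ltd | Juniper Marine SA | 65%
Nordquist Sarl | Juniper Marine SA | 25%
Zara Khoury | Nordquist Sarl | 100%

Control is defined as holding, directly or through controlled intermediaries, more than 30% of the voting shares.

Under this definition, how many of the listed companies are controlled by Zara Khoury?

6

Zara holds 100% of Nordquist, so Zara controls Nordquist.
Nordquist holds 93% of Oakfield, so Zara controls Oakfield.
Nordquist holds 100% of Redfern, so Zara controls Redfern.
Zara and Oakfield together hold 18% + 82% = 100% of Ironvale, so Zara controls Ironvale.
Oakfield and Nordquist and Redfern together hold 65% + 25% + 8% = 98% of Juniper, so Zara controls Juniper.
Oakfield and Redfern together hold 29% + 58% = 87% of Stratus, so Zara controls Stratus.
No other company's threshold is met.
Zara controls 6 companies.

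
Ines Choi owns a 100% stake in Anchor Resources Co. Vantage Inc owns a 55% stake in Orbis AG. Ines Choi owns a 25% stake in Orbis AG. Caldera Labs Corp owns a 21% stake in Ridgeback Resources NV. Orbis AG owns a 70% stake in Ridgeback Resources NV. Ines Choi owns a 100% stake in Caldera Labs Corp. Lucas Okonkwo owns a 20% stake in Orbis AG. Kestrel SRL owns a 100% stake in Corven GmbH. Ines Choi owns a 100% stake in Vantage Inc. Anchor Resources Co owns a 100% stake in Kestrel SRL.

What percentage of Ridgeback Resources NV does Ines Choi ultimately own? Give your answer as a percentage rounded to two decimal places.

77.00%

Ines reaches Ridgeback along 3 paths.
Via Caldera: 100% × 21% = 21%.
Via Vantage → Orbis: 100% × 55% × 70% = 38.5%.
Via Orbis: 25% × 70% = 17.5%.
Total: 21% + 38.5% + 17.5% = 77%.
Rounded: 77.00%.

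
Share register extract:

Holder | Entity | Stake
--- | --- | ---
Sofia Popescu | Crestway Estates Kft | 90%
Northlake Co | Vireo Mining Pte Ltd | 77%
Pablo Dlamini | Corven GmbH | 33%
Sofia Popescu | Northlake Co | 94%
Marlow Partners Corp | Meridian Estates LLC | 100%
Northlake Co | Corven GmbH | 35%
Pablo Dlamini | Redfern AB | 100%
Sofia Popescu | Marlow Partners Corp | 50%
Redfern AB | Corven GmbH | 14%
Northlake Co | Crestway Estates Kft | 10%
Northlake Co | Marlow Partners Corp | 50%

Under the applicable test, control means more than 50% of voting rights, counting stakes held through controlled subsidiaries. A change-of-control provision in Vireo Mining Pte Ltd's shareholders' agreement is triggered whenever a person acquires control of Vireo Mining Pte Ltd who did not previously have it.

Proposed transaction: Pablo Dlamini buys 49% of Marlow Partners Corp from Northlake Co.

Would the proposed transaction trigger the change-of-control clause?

The purchase adds only to Pablo's holdings (Northlake's stake shrinks), so Pablo is the only person who could newly come to control Vireo.
Pablo holds 100% of Redfern, so Pablo controls Redfern.
Neither Pablo nor any entity Pablo controls holds any voting interest in Vireo.
So before the transaction, Pablo does not control Vireo.
After the purchase, Pablo holds 49% of Marlow directly, and Northlake's stake falls to 1%.
Pablo's side now holds 49% of Marlow, not > 50%, so Pablo still does not control Marlow.
After the transaction, neither Pablo nor any entity Pablo controls holds a voting interest in Vireo, so Pablo still does not control it.
No new person acquires control, so the clause is not triggered.

No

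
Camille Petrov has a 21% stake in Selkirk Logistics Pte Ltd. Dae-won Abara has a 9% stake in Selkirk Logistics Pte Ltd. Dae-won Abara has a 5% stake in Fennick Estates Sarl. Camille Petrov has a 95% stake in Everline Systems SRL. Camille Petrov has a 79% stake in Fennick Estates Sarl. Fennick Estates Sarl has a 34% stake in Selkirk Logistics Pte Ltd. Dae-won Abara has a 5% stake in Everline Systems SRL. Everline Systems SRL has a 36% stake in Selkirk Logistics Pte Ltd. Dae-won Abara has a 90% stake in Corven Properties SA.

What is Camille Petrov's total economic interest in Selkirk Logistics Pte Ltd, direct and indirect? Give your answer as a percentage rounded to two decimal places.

Camille reaches Selkirk along 3 paths.
Direct stake: 21% = 21%.
Via Everline: 95% × 36% = 34.2%.
Via Fennick: 79% × 34% = 26.86%.
Total: 21% + 34.2% + 26.86% = 82.06%.

82.06%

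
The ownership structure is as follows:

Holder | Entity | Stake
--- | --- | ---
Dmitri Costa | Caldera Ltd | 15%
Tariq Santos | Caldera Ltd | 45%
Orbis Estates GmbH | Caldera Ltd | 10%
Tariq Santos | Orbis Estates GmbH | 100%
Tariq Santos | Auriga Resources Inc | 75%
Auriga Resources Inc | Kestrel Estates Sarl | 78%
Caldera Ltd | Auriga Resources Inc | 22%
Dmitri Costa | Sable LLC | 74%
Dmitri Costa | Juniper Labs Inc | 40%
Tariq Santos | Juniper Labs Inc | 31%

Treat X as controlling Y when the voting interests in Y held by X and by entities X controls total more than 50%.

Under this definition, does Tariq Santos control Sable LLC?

No

Tariq holds 100% of Orbis, so Tariq controls Orbis.
Orbis and Tariq together hold 10% + 45% = 55% of Caldera, so Tariq controls Caldera.
Caldera and Tariq together hold 22% + 75% = 97% of Auriga, so Tariq controls Auriga.
Auriga holds 78% of Kestrel, so Tariq controls Kestrel.
Neither Tariq nor any entity Tariq controls holds any voting interest in Sable.
So Tariq does not control Sable.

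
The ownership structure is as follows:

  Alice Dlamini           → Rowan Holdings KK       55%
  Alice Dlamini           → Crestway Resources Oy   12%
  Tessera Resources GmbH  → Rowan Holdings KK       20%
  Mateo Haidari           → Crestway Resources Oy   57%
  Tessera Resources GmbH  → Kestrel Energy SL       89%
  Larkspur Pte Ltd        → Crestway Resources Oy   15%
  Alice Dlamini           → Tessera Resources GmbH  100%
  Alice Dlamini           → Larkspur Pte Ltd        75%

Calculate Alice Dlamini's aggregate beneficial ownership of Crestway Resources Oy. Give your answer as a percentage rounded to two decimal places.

Alice reaches Crestway along 2 paths.
Direct stake: 12% = 12%.
Via Larkspur: 75% × 15% = 11.25%.
Total: 12% + 11.25% = 23.25%.

23.25%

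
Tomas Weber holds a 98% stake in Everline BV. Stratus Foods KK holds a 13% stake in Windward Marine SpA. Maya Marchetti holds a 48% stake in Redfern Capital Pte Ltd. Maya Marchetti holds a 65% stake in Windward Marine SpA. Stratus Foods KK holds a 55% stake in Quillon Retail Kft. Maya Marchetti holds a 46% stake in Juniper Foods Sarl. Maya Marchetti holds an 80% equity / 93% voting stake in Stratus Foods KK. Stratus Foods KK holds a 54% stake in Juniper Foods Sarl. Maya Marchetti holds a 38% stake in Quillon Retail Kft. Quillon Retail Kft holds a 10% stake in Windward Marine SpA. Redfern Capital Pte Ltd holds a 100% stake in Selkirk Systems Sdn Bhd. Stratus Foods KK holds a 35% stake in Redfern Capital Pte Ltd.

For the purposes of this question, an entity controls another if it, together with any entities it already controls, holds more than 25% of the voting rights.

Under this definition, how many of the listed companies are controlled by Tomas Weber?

1

Tomas holds 98% of Everline, so Tomas controls Everline.
No other company's threshold is met.
Tomas controls 1 company.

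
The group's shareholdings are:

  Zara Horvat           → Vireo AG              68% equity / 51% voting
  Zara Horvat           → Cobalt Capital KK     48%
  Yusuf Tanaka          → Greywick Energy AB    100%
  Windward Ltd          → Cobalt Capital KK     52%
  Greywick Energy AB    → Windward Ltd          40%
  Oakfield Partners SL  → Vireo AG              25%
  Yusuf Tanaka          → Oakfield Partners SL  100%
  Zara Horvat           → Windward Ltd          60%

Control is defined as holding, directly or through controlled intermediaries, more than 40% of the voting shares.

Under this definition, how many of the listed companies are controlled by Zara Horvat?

Zara holds 51% of Vireo, so Zara controls Vireo.
Zara holds 60% of Windward, so Zara controls Windward.
Windward and Zara together hold 52% + 48% = 100% of Cobalt, so Zara controls Cobalt.
No other company's threshold is met.
Zara controls 3 companies.

3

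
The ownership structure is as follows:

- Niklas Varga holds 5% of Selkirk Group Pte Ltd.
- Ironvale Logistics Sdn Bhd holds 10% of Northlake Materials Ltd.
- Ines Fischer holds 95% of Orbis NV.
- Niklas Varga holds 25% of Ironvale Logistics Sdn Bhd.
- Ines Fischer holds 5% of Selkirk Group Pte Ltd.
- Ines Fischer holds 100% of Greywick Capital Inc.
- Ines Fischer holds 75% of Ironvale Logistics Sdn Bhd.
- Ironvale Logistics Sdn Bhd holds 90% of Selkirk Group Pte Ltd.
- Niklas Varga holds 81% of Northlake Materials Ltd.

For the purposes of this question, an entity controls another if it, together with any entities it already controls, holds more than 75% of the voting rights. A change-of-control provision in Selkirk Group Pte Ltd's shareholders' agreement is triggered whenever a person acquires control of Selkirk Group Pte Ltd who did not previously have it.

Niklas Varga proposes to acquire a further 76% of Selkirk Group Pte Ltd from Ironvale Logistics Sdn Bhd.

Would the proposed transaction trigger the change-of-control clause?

The purchase adds only to Niklas's holdings (Ironvale's stake shrinks), so Niklas is the only person who could newly come to control Selkirk.
Niklas holds 81% of Northlake, so Niklas controls Northlake.
In Selkirk, Niklas's side holds only 5%, not > 75%.
So before the transaction, Niklas does not control Selkirk.
After the purchase, Niklas's direct stake in Selkirk rises to 5% + 76% = 81%, and Ironvale's stake falls to 14%.
Niklas holds 81% of Selkirk, so Niklas controls Selkirk.
Niklas did not control Selkirk before and does after, so the clause is triggered.

Yes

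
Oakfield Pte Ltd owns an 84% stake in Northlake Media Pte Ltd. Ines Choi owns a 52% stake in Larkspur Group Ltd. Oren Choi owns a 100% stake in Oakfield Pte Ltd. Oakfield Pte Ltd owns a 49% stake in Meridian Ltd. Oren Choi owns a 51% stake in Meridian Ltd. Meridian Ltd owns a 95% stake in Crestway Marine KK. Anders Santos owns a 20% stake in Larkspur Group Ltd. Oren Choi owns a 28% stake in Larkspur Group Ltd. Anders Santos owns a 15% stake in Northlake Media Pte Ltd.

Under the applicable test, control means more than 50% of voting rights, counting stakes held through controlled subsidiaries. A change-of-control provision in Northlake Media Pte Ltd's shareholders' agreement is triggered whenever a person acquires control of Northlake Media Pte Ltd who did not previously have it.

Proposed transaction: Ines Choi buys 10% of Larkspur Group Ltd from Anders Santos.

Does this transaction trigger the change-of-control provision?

The purchase adds only to Ines's holdings (Anders's stake shrinks), so Ines is the only person who could newly come to control Northlake.
Ines holds 52% of Larkspur, so Ines controls Larkspur.
Neither Ines nor any entity Ines controls holds any voting interest in Northlake.
So before the transaction, Ines does not control Northlake.
After the purchase, Ines's direct stake in Larkspur rises to 52% + 10% = 62%, and Anders's stake falls to 10%.
Ines holds 62% of Larkspur, so Ines controls Larkspur.
After the transaction, neither Ines nor any entity Ines controls holds a voting interest in Northlake, so Ines still does not control it.
No new person acquires control, so the clause is not triggered.

No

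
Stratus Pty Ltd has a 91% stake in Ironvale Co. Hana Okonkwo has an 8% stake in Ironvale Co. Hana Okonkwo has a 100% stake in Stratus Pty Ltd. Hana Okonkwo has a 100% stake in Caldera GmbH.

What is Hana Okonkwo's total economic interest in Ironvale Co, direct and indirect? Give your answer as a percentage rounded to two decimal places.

99.00%

Hana reaches Ironvale along 2 paths.
Via Stratus: 100% × 91% = 91%.
Direct stake: 8% = 8%.
Total: 91% + 8% = 99%.
Rounded: 99.00%.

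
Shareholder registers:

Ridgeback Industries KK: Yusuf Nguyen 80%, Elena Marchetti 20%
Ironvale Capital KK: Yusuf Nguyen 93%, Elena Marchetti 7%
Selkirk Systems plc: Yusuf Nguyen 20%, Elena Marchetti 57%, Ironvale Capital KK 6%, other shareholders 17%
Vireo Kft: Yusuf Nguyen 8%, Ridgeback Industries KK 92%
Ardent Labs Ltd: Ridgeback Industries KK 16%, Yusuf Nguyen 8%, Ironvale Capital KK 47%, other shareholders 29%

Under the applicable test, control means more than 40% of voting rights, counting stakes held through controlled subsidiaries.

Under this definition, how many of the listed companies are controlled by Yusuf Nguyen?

Yusuf holds 80% of Ridgeback, so Yusuf controls Ridgeback.
Yusuf holds 93% of Ironvale, so Yusuf controls Ironvale.
Yusuf and Ridgeback together hold 8% + 92% = 100% of Vireo, so Yusuf controls Vireo.
Ridgeback and Yusuf and Ironvale together hold 16% + 8% + 47% = 71% of Ardent, so Yusuf controls Ardent.
No other company's threshold is met.
Yusuf controls 4 companies.

4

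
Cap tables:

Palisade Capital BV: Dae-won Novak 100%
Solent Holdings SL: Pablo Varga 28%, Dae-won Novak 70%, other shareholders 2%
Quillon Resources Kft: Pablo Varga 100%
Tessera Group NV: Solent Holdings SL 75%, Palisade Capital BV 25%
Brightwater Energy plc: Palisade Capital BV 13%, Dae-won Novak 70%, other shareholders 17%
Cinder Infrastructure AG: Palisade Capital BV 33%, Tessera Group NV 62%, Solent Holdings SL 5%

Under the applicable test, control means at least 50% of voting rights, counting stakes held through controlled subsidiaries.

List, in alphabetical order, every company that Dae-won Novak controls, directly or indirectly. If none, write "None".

Dae-won holds 100% of Palisade, so Dae-won controls Palisade.
Dae-won holds 70% of Solent, so Dae-won controls Solent.
Solent and Palisade together hold 75% + 25% = 100% of Tessera, so Dae-won controls Tessera.
Palisade and Dae-won together hold 13% + 70% = 83% of Brightwater, so Dae-won controls Brightwater.
Palisade and Tessera and Solent together hold 33% + 62% + 5% = 100% of Cinder, so Dae-won controls Cinder.
No other company's threshold is met.

Brightwater Energy plc, Cinder Infrastructure AG, Palisade Capital BV, Solent Holdings SL, Tessera Group NV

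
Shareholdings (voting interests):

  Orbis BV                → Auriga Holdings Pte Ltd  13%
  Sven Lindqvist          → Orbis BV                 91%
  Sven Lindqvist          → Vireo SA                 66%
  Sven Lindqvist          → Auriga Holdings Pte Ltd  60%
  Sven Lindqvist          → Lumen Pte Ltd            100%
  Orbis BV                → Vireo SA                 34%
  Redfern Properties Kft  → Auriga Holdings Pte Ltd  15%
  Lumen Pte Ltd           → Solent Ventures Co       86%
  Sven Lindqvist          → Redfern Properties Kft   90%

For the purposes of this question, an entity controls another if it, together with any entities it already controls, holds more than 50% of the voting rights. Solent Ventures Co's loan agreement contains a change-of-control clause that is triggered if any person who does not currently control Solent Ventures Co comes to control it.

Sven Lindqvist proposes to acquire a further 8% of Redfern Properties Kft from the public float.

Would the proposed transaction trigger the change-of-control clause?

No

The purchase changes only Sven's holdings, so Sven is the only person who could newly come to control Solent.
Sven holds 100% of Lumen, so Sven controls Lumen.
Lumen holds 86% of Solent, so Sven controls Solent.
So Sven already controls Solent before the transaction.
After the purchase, Sven's direct stake in Redfern rises to 90% + 8% = 98%.
Sven controlled Solent already, so this is not a new person acquiring control; every other person's position is unchanged or reduced.
No new person acquires control, so the clause is not triggered.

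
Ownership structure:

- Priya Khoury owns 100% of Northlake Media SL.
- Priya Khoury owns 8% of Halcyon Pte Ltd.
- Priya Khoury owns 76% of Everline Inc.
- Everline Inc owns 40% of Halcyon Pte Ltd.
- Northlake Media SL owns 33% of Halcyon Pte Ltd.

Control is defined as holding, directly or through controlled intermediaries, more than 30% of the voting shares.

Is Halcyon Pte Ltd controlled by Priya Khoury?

Yes

Priya holds 76% of Everline, so Priya controls Everline.
Priya holds 100% of Northlake, so Priya controls Northlake.
Everline and Northlake and Priya together hold 40% + 33% + 8% = 81% of Halcyon, so Priya controls Halcyon.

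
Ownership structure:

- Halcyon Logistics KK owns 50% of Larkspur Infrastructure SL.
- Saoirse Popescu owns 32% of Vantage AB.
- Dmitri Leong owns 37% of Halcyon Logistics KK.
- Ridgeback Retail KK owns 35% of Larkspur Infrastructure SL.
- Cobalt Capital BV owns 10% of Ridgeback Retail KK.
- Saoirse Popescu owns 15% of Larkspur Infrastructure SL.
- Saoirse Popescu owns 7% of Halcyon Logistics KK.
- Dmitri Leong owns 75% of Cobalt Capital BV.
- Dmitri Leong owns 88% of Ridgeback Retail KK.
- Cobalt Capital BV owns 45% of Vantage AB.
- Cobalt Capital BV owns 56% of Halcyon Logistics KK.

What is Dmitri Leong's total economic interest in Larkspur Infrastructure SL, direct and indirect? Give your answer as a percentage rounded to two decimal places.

72.93%

Dmitri reaches Larkspur along 4 paths.
Via Cobalt → Ridgeback: 75% × 10% × 35% = 2.625%.
Via Ridgeback: 88% × 35% = 30.8%.
Via Halcyon: 37% × 50% = 18.5%.
Via Cobalt → Halcyon: 75% × 56% × 50% = 21%.
Total: 2.625% + 30.8% + 18.5% + 21% = 72.925%.
Rounded: 72.93%.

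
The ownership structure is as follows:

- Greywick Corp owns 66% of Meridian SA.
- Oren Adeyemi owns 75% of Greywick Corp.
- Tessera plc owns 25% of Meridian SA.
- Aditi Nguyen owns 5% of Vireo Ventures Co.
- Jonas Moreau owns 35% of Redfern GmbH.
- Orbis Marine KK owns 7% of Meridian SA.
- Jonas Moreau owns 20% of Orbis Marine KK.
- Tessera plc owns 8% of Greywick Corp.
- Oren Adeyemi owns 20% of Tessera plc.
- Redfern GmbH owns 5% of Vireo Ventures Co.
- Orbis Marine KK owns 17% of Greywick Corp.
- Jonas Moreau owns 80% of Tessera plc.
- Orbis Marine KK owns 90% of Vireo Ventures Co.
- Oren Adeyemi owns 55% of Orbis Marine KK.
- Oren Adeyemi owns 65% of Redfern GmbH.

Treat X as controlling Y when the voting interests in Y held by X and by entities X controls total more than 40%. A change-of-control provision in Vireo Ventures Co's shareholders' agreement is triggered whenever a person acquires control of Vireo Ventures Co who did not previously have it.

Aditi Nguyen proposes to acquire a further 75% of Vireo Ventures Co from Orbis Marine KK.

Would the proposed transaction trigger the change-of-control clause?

Yes

The purchase adds only to Aditi's holdings (Orbis's stake shrinks), so Aditi is the only person who could newly come to control Vireo.
Aditi's largest direct stake is 5% in Vireo, which does not meet the threshold, so Aditi controls no company.
In Vireo, Aditi's side holds only 5%, not > 40%.
So before the transaction, Aditi does not control Vireo.
After the purchase, Aditi's direct stake in Vireo rises to 5% + 75% = 80%, and Orbis's stake falls to 15%.
Aditi holds 80% of Vireo, so Aditi controls Vireo.
Aditi did not control Vireo before and does after, so the clause is triggered.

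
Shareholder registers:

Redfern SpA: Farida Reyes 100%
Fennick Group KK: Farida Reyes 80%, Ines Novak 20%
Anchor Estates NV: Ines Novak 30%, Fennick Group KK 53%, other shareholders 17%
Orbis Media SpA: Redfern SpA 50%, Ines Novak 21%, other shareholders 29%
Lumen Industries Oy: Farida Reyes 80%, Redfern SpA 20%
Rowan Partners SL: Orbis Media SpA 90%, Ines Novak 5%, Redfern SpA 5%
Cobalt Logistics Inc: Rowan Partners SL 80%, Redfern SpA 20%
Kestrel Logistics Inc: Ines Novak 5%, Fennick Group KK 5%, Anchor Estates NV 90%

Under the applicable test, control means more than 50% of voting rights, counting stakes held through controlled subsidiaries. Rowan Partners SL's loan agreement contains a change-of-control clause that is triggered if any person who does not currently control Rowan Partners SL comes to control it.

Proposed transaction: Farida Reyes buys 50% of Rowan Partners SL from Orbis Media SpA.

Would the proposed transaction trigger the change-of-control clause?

Yes

The purchase adds only to Farida's holdings (Orbis's stake shrinks), so Farida is the only person who could newly come to control Rowan.
Farida holds 100% of Redfern, so Farida controls Redfern.
Farida holds 80% of Fennick, so Farida controls Fennick.
Fennick holds 53% of Anchor, so Farida controls Anchor.
Farida and Redfern together hold 80% + 20% = 100% of Lumen, so Farida controls Lumen.
Fennick and Anchor together hold 5% + 90% = 95% of Kestrel, so Farida controls Kestrel.
In Rowan, Farida's side holds only 5%, not > 50%.
So before the transaction, Farida does not control Rowan.
After the purchase, Farida holds 50% of Rowan directly, and Orbis's stake falls to 40%.
Redfern and Farida together hold 5% + 50% = 55% of Rowan, so Farida controls Rowan.
Farida did not control Rowan before and does after, so the clause is triggered.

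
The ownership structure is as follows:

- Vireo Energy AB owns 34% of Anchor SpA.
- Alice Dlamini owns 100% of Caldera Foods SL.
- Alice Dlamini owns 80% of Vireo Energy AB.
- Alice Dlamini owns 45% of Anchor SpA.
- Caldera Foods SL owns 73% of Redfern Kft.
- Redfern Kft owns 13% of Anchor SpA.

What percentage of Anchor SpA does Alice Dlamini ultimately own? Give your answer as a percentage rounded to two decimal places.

Alice reaches Anchor along 3 paths.
Direct stake: 45% = 45%.
Via Vireo: 80% × 34% = 27.2%.
Via Caldera → Redfern: 100% × 73% × 13% = 9.49%.
Total: 45% + 27.2% + 9.49% = 81.69%.

81.69%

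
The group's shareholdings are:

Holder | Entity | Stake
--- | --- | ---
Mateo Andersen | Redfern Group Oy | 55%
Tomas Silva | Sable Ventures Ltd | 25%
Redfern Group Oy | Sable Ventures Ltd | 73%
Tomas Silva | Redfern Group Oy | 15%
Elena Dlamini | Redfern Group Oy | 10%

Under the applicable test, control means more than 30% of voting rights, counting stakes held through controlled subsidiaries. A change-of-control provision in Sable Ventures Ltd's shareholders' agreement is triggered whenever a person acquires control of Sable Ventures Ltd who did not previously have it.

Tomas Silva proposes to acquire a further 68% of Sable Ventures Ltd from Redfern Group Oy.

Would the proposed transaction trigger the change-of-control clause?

Yes

The purchase adds only to Tomas's holdings (Redfern's stake shrinks), so Tomas is the only person who could newly come to control Sable.
Tomas's largest direct stake is 25% in Sable, which does not meet the threshold, so Tomas controls no company.
In Sable, Tomas's side holds only 25%, not > 30%.
So before the transaction, Tomas does not control Sable.
After the purchase, Tomas's direct stake in Sable rises to 25% + 68% = 93%, and Redfern's stake falls to 5%.
Tomas holds 93% of Sable, so Tomas controls Sable.
Tomas did not control Sable before and does after, so the clause is triggered.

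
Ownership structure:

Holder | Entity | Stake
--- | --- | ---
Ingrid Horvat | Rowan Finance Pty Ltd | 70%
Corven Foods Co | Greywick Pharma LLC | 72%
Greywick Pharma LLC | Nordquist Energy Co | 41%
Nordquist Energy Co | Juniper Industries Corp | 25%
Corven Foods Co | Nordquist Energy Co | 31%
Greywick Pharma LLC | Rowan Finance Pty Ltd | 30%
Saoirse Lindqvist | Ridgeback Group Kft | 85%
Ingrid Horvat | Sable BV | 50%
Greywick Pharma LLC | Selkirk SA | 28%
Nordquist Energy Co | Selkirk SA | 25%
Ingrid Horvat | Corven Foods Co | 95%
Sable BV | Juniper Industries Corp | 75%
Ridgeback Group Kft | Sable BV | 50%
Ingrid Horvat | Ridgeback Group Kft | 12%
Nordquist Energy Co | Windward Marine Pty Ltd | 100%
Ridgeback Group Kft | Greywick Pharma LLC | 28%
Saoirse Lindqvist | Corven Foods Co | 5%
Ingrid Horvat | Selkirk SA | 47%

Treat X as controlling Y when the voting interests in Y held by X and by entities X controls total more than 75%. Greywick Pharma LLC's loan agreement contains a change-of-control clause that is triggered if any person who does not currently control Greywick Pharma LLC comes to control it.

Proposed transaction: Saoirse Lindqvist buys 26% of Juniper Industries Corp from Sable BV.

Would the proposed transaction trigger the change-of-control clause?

No

The purchase adds only to Saoirse's holdings (Sable's stake shrinks), so Saoirse is the only person who could newly come to control Greywick.
Saoirse holds 85% of Ridgeback, so Saoirse controls Ridgeback.
In Greywick, Saoirse's side holds only 28%, not > 75%.
So before the transaction, Saoirse does not control Greywick.
After the purchase, Saoirse holds 26% of Juniper directly, and Sable's stake falls to 49%.
Saoirse's side now holds 26% of Juniper, not > 75%, so Saoirse still does not control Juniper.
After the transaction, Saoirse's side holds 28% of Greywick, not > 75%, so Saoirse still does not control Greywick.
No new person acquires control, so the clause is not triggered.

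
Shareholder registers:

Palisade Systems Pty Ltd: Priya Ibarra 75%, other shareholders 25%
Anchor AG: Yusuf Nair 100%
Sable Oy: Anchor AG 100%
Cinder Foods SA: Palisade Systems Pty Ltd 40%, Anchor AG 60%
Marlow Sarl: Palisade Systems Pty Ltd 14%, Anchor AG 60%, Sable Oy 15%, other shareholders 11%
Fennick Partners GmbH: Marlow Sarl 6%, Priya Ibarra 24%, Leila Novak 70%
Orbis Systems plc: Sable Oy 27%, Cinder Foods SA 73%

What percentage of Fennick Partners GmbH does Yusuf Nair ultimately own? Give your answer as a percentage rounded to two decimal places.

4.50%

Yusuf reaches Fennick along 2 paths.
Via Anchor → Marlow: 100% × 60% × 6% = 3.6%.
Via Anchor → Sable → Marlow: 100% × 100% × 15% × 6% = 0.9%.
Total: 3.6% + 0.9% = 4.5%.
Rounded: 4.50%.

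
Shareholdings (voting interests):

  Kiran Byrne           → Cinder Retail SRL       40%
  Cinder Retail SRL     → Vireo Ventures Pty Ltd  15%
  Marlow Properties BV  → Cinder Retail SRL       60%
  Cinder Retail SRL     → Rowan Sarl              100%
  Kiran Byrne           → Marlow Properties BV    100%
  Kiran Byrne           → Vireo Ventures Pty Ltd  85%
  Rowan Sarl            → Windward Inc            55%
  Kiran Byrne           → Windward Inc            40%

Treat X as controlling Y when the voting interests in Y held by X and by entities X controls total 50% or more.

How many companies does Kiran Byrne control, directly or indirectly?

Kiran holds 100% of Marlow, so Kiran controls Marlow.
Marlow and Kiran together hold 60% + 40% = 100% of Cinder, so Kiran controls Cinder.
Cinder holds 100% of Rowan, so Kiran controls Rowan.
Cinder and Kiran together hold 15% + 85% = 100% of Vireo, so Kiran controls Vireo.
Rowan and Kiran together hold 55% + 40% = 95% of Windward, so Kiran controls Windward.
Kiran controls 5 companies.

5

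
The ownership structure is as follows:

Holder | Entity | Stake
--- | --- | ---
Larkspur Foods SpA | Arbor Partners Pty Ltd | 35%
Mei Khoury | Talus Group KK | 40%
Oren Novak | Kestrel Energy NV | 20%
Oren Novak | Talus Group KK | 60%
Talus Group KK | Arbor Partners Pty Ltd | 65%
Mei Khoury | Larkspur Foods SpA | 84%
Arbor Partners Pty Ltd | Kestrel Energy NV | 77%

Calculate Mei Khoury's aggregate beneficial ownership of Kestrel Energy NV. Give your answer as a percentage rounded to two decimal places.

Mei reaches Kestrel along 2 paths.
Via Larkspur → Arbor: 84% × 35% × 77% = 22.638%.
Via Talus → Arbor: 40% × 65% × 77% = 20.02%.
Total: 22.638% + 20.02% = 42.658%.
Rounded: 42.66%.

42.66%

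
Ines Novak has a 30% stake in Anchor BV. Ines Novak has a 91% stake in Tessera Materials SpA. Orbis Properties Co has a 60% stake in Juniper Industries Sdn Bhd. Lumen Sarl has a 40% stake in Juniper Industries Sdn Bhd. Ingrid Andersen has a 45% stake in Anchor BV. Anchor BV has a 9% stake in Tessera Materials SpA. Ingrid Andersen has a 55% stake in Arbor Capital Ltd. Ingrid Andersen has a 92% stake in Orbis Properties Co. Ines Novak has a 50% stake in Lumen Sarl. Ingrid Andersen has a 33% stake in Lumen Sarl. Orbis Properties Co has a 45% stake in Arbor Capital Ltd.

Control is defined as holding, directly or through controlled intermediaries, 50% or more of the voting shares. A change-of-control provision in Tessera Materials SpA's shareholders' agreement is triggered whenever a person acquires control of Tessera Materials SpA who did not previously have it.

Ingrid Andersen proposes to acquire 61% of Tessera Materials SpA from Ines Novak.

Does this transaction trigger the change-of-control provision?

The purchase adds only to Ingrid's holdings (Ines's stake shrinks), so Ingrid is the only person who could newly come to control Tessera.
Ingrid holds 92% of Orbis, so Ingrid controls Orbis.
Ingrid and Orbis together hold 55% + 45% = 100% of Arbor, so Ingrid controls Arbor.
Orbis holds 60% of Juniper, so Ingrid controls Juniper.
Neither Ingrid nor any entity Ingrid controls holds any voting interest in Tessera.
So before the transaction, Ingrid does not control Tessera.
After the purchase, Ingrid holds 61% of Tessera directly, and Ines's stake falls to 30%.
Ingrid holds 61% of Tessera, so Ingrid controls Tessera.
Ingrid did not control Tessera before and does after, so the clause is triggered.

Yes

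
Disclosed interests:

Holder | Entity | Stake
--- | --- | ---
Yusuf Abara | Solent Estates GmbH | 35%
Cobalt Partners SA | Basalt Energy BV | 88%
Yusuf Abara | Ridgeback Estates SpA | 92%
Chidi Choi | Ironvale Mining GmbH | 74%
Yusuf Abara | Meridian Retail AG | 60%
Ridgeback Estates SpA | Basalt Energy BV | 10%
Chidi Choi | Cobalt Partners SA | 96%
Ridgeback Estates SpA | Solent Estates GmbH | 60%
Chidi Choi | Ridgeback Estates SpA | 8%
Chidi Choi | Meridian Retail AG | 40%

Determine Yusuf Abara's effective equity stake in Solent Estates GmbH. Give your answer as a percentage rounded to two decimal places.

Yusuf reaches Solent along 2 paths.
Direct stake: 35% = 35%.
Via Ridgeback: 92% × 60% = 55.2%.
Total: 35% + 55.2% = 90.2%.
Rounded: 90.20%.

90.20%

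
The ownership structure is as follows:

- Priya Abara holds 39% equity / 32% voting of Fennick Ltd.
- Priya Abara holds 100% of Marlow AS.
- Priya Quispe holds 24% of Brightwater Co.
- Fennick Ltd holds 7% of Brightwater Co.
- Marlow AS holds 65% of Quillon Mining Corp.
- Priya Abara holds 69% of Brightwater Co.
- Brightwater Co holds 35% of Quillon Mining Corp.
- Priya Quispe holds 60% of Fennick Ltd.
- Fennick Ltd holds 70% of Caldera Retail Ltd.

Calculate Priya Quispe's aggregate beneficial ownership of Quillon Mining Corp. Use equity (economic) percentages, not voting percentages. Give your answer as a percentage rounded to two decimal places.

Priya Quispe reaches Quillon along 2 paths.
Via Fennick → Brightwater: 60% × 7% × 35% = 1.47%.
Via Brightwater: 24% × 35% = 8.4%.
Total: 1.47% + 8.4% = 9.87%.

9.87%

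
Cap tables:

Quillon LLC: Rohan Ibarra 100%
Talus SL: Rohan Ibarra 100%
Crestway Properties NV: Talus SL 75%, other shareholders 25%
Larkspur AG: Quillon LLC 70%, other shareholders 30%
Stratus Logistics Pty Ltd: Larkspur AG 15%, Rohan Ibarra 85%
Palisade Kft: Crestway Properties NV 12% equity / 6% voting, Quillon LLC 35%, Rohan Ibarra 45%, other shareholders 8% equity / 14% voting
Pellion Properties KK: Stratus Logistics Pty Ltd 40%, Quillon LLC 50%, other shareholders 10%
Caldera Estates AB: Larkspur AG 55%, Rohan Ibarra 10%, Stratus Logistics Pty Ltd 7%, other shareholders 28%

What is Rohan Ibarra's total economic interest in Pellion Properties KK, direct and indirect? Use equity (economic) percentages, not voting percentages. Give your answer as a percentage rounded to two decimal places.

88.20%

Rohan reaches Pellion along 3 paths.
Via Quillon → Larkspur → Stratus: 100% × 70% × 15% × 40% = 4.2%.
Via Stratus: 85% × 40% = 34%.
Via Quillon: 100% × 50% = 50%.
Total: 4.2% + 34% + 50% = 88.2%.
Rounded: 88.20%.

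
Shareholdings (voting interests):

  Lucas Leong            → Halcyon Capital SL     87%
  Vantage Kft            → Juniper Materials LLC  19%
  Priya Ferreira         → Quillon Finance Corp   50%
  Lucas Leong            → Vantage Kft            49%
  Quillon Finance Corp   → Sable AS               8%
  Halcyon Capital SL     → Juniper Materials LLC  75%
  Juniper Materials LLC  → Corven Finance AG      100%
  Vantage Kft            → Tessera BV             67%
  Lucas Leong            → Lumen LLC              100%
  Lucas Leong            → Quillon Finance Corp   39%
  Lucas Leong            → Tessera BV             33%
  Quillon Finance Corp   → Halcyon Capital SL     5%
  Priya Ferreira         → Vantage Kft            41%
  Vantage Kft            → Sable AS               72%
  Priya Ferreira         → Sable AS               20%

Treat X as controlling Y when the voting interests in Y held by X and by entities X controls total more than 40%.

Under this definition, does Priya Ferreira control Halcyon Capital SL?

No

Priya holds 50% of Quillon, so Priya controls Quillon.
Priya holds 41% of Vantage, so Priya controls Vantage.
Quillon and Priya and Vantage together hold 8% + 20% + 72% = 100% of Sable, so Priya controls Sable.
Vantage holds 67% of Tessera, so Priya controls Tessera.
In Halcyon, Priya's side holds only 5%, not > 40%.
So Priya does not control Halcyon.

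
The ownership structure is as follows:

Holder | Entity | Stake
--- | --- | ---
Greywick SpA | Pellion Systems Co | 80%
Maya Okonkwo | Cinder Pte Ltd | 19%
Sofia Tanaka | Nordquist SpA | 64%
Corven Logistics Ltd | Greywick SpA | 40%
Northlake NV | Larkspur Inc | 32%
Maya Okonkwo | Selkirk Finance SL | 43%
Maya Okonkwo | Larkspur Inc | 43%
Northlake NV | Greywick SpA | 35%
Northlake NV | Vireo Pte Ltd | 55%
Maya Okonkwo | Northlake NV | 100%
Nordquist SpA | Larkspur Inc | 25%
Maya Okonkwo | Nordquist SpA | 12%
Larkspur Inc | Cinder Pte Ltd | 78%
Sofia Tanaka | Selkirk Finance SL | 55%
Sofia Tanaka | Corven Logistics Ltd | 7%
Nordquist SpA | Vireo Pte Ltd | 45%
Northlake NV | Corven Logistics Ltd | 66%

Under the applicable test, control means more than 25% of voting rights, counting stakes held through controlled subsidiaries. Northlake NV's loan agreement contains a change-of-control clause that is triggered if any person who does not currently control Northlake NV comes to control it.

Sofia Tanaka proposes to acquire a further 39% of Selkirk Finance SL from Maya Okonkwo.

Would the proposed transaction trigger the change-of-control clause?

The purchase adds only to Sofia's holdings (Maya's stake shrinks), so Sofia is the only person who could newly come to control Northlake.
Sofia holds 64% of Nordquist, so Sofia controls Nordquist.
Sofia holds 55% of Selkirk, so Sofia controls Selkirk.
Nordquist holds 45% of Vireo, so Sofia controls Vireo.
Neither Sofia nor any entity Sofia controls holds any voting interest in Northlake.
So before the transaction, Sofia does not control Northlake.
After the purchase, Sofia's direct stake in Selkirk rises to 55% + 39% = 94%, and Maya's stake falls to 4%.
Sofia holds 94% of Selkirk, so Sofia controls Selkirk.
After the transaction, neither Sofia nor any entity Sofia controls holds a voting interest in Northlake, so Sofia still does not control it.
No new person acquires control, so the clause is not triggered.

No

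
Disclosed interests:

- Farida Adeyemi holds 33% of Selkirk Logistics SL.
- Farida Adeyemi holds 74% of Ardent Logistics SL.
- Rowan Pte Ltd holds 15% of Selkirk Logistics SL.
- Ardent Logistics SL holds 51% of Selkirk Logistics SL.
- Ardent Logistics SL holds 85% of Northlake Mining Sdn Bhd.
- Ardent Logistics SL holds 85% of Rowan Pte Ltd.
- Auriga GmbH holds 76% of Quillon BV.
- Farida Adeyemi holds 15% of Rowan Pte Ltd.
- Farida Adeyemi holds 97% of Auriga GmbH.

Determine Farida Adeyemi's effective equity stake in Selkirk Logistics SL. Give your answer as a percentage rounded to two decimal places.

Farida reaches Selkirk along 4 paths.
Direct stake: 33% = 33%.
Via Ardent: 74% × 51% = 37.74%.
Via Ardent → Rowan: 74% × 85% × 15% = 9.435%.
Via Rowan: 15% × 15% = 2.25%.
Total: 33% + 37.74% + 9.435% + 2.25% = 82.425%.
Rounded: 82.43%.

82.43%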